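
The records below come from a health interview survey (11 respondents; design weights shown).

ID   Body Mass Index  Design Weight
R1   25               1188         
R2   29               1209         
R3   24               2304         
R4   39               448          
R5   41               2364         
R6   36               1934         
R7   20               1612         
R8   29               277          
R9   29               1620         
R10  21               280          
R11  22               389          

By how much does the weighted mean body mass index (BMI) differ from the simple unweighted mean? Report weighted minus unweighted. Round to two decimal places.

Unweighted sum = 25 + 29 + 24 + 39 + 41 + 36 + 20 + 29 + 29 + 21 + 22 = 315
Unweighted mean = 315 / 11 = 28.636364
Weighted sum = 25×1188 + 29×1209 + 24×2304 + 39×448 + 41×2364 + 36×1934 + 20×1612 + 29×277 + 29×1620 + 21×280 + 22×389
  = 29700 + 35061 + 55296 + 17472 + 96924 + 69624 + 32240 + 8033 + 46980 + 5880 + 8558 = 405768
Sum of weights = 1188 + 1209 + 2304 + 448 + 2364 + 1934 + 1612 + 277 + 1620 + 280 + 389 = 13625
Weighted mean = 405768 / 13625 = 29.781138
Difference (weighted minus unweighted) = 1.144774

1.14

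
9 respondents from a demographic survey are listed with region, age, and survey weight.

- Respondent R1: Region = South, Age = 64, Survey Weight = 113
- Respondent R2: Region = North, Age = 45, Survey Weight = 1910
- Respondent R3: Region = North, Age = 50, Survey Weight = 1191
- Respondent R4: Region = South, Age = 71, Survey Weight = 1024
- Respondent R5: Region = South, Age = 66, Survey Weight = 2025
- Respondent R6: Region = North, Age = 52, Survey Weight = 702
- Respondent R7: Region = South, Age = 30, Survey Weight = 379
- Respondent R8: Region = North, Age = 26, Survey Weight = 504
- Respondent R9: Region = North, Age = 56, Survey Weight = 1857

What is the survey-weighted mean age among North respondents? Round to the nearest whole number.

North rows: R2, R3, R6, R8, R9
Weighted sum = 45×1910 + 50×1191 + 52×702 + 26×504 + 56×1857
  = 85950 + 59550 + 36504 + 13104 + 103992 = 299100
Sum of weights = 1910 + 1191 + 702 + 504 + 1857 = 6164
Weighted mean = 299100 / 6164 = 48.523686

49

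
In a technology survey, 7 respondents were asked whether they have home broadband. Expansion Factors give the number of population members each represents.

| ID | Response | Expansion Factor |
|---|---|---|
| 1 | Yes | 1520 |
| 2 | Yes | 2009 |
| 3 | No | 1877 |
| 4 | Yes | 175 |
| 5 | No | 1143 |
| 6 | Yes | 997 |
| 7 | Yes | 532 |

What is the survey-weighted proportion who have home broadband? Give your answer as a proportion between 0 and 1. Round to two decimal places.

Sum of weights for 'Yes' = 1520 + 2009 + 175 + 997 + 532 = 5233
Total weight = 1520 + 2009 + 1877 + 175 + 1143 + 997 + 532 = 8253
Weighted proportion = 5233 / 8253 = 0.63407246

0.63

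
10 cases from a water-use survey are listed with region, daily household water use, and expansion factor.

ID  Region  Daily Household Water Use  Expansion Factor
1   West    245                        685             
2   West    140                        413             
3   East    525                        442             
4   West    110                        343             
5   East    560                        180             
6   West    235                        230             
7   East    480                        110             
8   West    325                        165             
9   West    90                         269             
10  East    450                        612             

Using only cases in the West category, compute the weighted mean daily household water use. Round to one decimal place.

187.8

West rows: 1, 2, 4, 6, 8, 9
Weighted sum = 245×685 + 140×413 + 110×343 + 235×230 + 325×165 + 90×269
  = 167825 + 57820 + 37730 + 54050 + 53625 + 24210 = 395260
Sum of weights = 685 + 413 + 343 + 230 + 165 + 269 = 2105
Weighted mean = 395260 / 2105 = 187.77197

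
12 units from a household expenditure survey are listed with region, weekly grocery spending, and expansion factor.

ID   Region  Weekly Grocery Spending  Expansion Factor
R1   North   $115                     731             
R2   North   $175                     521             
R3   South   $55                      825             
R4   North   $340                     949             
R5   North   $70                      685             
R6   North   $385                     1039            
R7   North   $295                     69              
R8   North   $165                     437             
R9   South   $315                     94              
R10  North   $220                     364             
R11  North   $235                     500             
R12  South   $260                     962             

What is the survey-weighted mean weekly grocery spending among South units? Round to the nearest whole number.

South rows: R3, R9, R12
Weighted sum = 325105
Sum of weights = 825 + 94 + 962 = 1881
Weighted mean = 325105 / 1881 = 172.83626

173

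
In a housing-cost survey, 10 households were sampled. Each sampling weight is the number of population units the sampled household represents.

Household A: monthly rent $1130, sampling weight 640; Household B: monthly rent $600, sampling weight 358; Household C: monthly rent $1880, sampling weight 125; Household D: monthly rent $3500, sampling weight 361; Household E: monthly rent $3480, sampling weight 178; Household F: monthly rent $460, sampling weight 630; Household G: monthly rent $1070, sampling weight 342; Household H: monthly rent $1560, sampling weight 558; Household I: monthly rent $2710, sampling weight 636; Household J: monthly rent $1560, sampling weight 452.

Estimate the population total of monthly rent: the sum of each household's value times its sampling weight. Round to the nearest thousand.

Weighted total = 1130×640 + 600×358 + 1880×125 + 3500×361 + 3480×178 + 460×630 + 1070×342 + 1560×558 + 2710×636 + 1560×452
  = 723200 + 214800 + 235000 + 1263500 + 619440 + 289800 + 365940 + 870480 + 1723560 + 705120 = 7010840

7011000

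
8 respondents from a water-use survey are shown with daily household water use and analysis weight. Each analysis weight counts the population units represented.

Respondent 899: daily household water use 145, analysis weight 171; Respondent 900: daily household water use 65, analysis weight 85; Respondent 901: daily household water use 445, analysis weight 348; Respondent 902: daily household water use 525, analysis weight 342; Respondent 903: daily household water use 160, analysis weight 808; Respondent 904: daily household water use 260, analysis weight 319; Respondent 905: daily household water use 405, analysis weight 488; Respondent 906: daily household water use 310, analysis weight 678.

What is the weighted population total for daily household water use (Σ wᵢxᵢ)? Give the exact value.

984770

Weighted total = 145×171 + 65×85 + 445×348 + 525×342 + 160×808 + 260×319 + 405×488 + 310×678
  = 984770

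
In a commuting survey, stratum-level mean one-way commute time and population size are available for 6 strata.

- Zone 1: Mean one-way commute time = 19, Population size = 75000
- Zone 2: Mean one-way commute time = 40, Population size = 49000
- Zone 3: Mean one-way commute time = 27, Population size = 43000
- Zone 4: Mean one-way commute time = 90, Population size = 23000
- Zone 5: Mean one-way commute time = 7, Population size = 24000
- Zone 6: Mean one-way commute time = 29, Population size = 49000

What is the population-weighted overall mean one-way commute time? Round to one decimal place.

Σ Nₕ·x̄ₕ = 19×75000 + 40×49000 + 27×43000 + 90×23000 + 7×24000 + 29×49000
  = 1425000 + 1960000 + 1161000 + 2070000 + 168000 + 1421000 = 8205000
Σ Nₕ = 75000 + 49000 + 43000 + 23000 + 24000 + 49000 = 263000
Overall mean = 8205000 / 263000 = 31.197719

31.2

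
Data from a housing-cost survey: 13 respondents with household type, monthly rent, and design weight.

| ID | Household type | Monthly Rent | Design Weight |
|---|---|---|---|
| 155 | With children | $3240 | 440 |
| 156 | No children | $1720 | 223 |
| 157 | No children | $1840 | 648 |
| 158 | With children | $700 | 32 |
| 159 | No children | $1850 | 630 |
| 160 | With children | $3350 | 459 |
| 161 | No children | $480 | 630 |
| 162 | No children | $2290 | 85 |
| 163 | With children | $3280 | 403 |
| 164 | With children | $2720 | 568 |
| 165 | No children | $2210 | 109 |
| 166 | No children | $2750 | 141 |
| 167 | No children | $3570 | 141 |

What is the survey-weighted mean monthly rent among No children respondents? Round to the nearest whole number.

1676

No children rows: 156, 157, 159, 161, 162, 165, 166, 167
Weighted sum = 1720×223 + 1840×648 + 1850×630 + 480×630 + 2290×85 + 2210×109 + 2750×141 + 3570×141
  = 383560 + 1192320 + 1165500 + 302400 + 194650 + 240890 + 387750 + 503370 = 4370440
Sum of weights = 223 + 648 + 630 + 630 + 85 + 109 + 141 + 141 = 2607
Weighted mean = 4370440 / 2607 = 1676.425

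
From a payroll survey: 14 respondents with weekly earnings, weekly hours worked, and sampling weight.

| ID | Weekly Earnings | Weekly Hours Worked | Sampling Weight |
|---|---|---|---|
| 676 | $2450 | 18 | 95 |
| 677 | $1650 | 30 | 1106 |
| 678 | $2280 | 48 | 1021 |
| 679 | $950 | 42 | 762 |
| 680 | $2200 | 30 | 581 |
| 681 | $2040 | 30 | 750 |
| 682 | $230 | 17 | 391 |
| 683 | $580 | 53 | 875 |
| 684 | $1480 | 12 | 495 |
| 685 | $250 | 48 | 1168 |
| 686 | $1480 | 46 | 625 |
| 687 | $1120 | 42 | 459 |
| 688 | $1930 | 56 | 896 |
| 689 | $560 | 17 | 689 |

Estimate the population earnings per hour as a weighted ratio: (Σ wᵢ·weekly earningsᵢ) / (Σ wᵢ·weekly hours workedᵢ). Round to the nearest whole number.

34

Σ wᵢ·y = 13093860
Σ wᵢ·x = 380775
Ratio = 13093860 / 380775 = 34.387394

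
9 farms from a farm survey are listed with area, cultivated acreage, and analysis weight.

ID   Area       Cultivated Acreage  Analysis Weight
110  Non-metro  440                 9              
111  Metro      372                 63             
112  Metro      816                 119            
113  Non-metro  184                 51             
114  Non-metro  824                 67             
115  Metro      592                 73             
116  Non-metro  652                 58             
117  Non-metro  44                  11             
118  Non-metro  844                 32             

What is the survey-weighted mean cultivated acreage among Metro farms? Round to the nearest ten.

Metro rows: 111, 112, 115
Weighted sum = 372×63 + 816×119 + 592×73
  = 23436 + 97104 + 43216 = 163756
Sum of weights = 63 + 119 + 73 = 255
Weighted mean = 163756 / 255 = 642.18039

640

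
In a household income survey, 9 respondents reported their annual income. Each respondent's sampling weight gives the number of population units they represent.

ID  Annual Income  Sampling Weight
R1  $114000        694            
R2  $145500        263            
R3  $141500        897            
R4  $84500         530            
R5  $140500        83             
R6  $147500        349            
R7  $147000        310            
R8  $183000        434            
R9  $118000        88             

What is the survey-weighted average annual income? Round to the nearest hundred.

Weighted sum = 114000×694 + 145500×263 + 141500×897 + 84500×530 + 140500×83 + 147500×349 + 147000×310 + 183000×434 + 118000×88
  = 79116000 + 38266500 + 126925500 + 44785000 + 11661500 + 51477500 + 45570000 + 79422000 + 10384000 = 487608000
Sum of weights = 694 + 263 + 897 + 530 + 83 + 349 + 310 + 434 + 88 = 3648
Weighted mean = 487608000 / 3648 = 133664.47

133700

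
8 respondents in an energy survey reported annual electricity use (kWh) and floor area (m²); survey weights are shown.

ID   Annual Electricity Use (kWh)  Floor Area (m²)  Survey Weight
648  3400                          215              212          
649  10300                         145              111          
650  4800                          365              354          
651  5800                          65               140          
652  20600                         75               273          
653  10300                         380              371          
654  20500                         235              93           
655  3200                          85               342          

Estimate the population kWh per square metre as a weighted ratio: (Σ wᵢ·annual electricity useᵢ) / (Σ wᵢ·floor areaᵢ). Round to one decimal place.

40.8

Σ wᵢ·y = 3400×212 + 10300×111 + 4800×354 + 5800×140 + 20600×273 + 10300×371 + 20500×93 + 3200×342
  = 16821300
Σ wᵢ·x = 412365
Ratio = 16821300 / 412365 = 40.792259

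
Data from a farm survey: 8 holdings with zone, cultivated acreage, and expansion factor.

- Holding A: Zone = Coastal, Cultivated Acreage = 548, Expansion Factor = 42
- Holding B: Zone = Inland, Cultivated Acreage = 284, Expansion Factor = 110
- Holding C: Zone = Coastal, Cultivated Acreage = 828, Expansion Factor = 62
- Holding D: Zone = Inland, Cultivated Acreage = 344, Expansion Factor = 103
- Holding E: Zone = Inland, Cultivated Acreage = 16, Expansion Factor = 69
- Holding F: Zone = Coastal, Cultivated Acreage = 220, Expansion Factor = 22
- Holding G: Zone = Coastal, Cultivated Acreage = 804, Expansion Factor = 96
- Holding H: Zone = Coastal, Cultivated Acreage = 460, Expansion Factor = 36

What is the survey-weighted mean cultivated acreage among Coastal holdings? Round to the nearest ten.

Coastal rows: A, C, F, G, H
Weighted sum = 548×42 + 828×62 + 220×22 + 804×96 + 460×36
  = 23016 + 51336 + 4840 + 77184 + 16560 = 172936
Sum of weights = 42 + 62 + 22 + 96 + 36 = 258
Weighted mean = 172936 / 258 = 670.29457

670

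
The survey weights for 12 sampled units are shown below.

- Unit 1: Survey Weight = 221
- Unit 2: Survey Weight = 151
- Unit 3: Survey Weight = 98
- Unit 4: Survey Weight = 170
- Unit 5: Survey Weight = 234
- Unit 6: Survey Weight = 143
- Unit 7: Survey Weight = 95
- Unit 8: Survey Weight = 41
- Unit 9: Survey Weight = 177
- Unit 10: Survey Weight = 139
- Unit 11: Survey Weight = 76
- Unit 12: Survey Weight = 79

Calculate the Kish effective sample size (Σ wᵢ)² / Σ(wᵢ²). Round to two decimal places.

10.19

Σ wᵢ = 1624
Σ wᵢ² = 258724
n_eff = 1624² / 258724 = 2637376 / 258724 = 10.193782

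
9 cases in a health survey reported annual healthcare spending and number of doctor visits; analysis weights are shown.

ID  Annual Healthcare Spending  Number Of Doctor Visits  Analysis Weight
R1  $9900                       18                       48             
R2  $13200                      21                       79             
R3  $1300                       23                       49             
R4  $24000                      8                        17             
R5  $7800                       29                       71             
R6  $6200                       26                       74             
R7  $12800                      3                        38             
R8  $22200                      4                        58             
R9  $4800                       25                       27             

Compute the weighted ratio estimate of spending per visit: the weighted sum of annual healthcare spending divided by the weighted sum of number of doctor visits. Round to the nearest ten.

560

Σ wᵢ·y = 9900×48 + 13200×79 + 1300×49 + 24000×17 + 7800×71 + 6200×74 + 12800×38 + 22200×58 + 4800×27
  = 475200 + 1042800 + 63700 + 408000 + 553800 + 458800 + 486400 + 1287600 + 129600 = 4905900
Σ wᵢ·x = 18×48 + 21×79 + 23×49 + 8×17 + 29×71 + 26×74 + 3×38 + 4×58 + 25×27
  = 864 + 1659 + 1127 + 136 + 2059 + 1924 + 114 + 232 + 675 = 8790
Ratio = 4905900 / 8790 = 558.12287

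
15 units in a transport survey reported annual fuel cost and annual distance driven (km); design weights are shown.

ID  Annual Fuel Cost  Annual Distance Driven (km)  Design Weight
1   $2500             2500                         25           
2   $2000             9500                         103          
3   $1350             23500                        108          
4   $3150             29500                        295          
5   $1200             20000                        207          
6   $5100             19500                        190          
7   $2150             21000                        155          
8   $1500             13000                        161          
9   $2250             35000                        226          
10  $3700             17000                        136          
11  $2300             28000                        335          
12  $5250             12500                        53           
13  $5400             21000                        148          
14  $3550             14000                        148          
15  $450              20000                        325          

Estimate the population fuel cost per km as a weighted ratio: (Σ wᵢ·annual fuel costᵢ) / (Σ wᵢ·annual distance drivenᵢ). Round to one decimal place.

Σ wᵢ·y = 6667000
Σ wᵢ·x = 57419000
Ratio = 6667000 / 57419000 = 0.11611139

0.1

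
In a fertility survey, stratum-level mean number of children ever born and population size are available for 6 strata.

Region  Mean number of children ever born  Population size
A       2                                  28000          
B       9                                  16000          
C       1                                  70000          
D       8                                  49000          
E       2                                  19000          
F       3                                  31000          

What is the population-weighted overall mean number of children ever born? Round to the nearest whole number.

Σ Nₕ·x̄ₕ = 2×28000 + 9×16000 + 1×70000 + 8×49000 + 2×19000 + 3×31000
  = 793000
Σ Nₕ = 28000 + 16000 + 70000 + 49000 + 19000 + 31000 = 213000
Overall mean = 793000 / 213000 = 3.7230047

4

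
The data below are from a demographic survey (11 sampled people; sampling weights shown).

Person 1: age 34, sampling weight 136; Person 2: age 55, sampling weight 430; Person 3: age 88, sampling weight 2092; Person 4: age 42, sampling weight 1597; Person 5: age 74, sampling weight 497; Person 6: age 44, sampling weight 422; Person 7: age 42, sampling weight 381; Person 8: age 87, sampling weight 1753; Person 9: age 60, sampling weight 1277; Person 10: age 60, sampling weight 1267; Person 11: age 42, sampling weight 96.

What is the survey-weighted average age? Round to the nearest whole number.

66

Weighted sum = 34×136 + 55×430 + 88×2092 + 42×1597 + 74×497 + 44×422 + 42×381 + 87×1753 + 60×1277 + 60×1267 + 42×96
  = 659975
Sum of weights = 136 + 430 + 2092 + 1597 + 497 + 422 + 381 + 1753 + 1277 + 1267 + 96 = 9948
Weighted mean = 659975 / 9948 = 66.342481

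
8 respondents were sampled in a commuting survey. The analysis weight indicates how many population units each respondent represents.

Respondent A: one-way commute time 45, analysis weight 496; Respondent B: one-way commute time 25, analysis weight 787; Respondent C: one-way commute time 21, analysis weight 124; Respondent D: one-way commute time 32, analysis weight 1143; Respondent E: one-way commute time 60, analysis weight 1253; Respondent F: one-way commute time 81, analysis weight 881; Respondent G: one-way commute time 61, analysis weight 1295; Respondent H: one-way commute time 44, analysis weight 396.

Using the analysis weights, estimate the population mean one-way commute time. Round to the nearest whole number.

Weighted sum = 324135
Sum of weights = 496 + 787 + 124 + 1143 + 1253 + 881 + 1295 + 396 = 6375
Weighted mean = 324135 / 6375 = 50.844706

51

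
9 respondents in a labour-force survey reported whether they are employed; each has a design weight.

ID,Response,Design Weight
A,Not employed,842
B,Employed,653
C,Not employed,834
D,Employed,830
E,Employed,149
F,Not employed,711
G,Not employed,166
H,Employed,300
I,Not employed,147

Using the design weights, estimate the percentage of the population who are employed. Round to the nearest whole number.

Sum of weights for 'Employed' = 653 + 830 + 149 + 300 = 1932
Total weight = 842 + 653 + 834 + 830 + 149 + 711 + 166 + 300 + 147 = 4632
Weighted proportion = 1932 / 4632 = 0.41709845 → 41.709845%

42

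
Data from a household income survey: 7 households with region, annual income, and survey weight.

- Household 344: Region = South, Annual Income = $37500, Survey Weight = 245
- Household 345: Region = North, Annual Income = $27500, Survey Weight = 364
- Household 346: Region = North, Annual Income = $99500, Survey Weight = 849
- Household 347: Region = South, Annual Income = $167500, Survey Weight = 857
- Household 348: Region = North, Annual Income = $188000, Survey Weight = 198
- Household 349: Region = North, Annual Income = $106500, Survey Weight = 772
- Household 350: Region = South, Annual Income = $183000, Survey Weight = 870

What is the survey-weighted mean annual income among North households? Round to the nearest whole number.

North rows: 345, 346, 348, 349
Weighted sum = 213927500
Sum of weights = 364 + 849 + 198 + 772 = 2183
Weighted mean = 213927500 / 2183 = 97997.022

97997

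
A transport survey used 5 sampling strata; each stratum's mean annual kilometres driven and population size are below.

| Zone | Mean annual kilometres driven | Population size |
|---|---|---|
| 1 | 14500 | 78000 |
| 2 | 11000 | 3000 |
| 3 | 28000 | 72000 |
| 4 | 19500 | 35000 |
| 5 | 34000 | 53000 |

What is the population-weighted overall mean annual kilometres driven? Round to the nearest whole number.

Σ Nₕ·x̄ₕ = 14500×78000 + 11000×3000 + 28000×72000 + 19500×35000 + 34000×53000
  = 1131000000 + 33000000 + 2016000000 + 682500000 + 1802000000 = 5664500000
Σ Nₕ = 78000 + 3000 + 72000 + 35000 + 53000 = 241000
Overall mean = 5664500000 / 241000 = 23504.149

23504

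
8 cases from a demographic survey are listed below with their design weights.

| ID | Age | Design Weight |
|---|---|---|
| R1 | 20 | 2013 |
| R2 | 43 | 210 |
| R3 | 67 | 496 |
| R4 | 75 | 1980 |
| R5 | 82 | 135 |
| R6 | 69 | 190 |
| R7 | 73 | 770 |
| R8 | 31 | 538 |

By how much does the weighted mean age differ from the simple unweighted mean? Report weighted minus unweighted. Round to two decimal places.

Unweighted sum = 20 + 43 + 67 + 75 + 82 + 69 + 73 + 31 = 460
Unweighted mean = 460 / 8 = 57.5
Weighted sum = 20×2013 + 43×210 + 67×496 + 75×1980 + 82×135 + 69×190 + 73×770 + 31×538
  = 40260 + 9030 + 33232 + 148500 + 11070 + 13110 + 56210 + 16678 = 328090
Sum of weights = 6332
Weighted mean = 328090 / 6332 = 51.814593
Difference (weighted minus unweighted) = -5.6854075

-5.69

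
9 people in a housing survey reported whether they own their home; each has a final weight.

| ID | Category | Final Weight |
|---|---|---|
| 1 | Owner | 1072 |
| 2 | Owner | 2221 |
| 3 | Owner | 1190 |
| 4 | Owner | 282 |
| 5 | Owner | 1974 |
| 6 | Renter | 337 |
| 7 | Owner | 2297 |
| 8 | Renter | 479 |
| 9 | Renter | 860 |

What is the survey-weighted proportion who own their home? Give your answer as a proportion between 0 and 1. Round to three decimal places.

0.844

Sum of weights for 'Owner' = 1072 + 2221 + 1190 + 282 + 1974 + 2297 = 9036
Total weight = 1072 + 2221 + 1190 + 282 + 1974 + 337 + 2297 + 479 + 860 = 10712
Weighted proportion = 9036 / 10712 = 0.84353996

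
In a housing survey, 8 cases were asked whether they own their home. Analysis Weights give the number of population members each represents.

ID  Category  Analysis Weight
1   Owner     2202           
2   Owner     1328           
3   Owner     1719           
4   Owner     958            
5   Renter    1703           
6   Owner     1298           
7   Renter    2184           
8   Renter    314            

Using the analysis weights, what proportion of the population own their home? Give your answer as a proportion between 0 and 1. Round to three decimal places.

0.641

Sum of weights for 'Owner' = 2202 + 1328 + 1719 + 958 + 1298 = 7505
Total weight = 11706
Weighted proportion = 7505 / 11706 = 0.64112421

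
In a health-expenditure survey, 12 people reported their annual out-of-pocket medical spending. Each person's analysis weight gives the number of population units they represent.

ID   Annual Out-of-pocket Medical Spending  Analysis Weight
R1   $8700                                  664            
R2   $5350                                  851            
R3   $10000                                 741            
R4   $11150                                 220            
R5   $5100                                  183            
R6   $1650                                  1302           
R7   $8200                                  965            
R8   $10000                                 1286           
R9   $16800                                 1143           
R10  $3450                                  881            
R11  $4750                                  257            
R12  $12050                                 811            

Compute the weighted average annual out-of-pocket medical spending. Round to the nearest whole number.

8306

Weighted sum = 8700×664 + 5350×851 + 10000×741 + 11150×220 + 5100×183 + 1650×1302 + 8200×965 + 10000×1286 + 16800×1143 + 3450×881 + 4750×257 + 12050×811
  = 5776800 + 4552850 + 7410000 + 2453000 + 933300 + 2148300 + 7913000 + 12860000 + 19202400 + 3039450 + 1220750 + 9772550 = 77282400
Sum of weights = 664 + 851 + 741 + 220 + 183 + 1302 + 965 + 1286 + 1143 + 881 + 257 + 811 = 9304
Weighted mean = 77282400 / 9304 = 8306.3629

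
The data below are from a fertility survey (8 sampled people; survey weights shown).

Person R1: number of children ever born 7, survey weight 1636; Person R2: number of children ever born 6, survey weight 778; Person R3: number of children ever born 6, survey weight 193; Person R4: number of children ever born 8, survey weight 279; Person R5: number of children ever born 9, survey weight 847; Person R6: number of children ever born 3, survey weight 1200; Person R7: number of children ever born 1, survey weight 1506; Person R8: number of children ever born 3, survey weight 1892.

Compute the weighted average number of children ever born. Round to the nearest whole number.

Weighted sum = 7×1636 + 6×778 + 6×193 + 8×279 + 9×847 + 3×1200 + 1×1506 + 3×1892
  = 11452 + 4668 + 1158 + 2232 + 7623 + 3600 + 1506 + 5676 = 37915
Sum of weights = 1636 + 778 + 193 + 279 + 847 + 1200 + 1506 + 1892 = 8331
Weighted mean = 37915 / 8331 = 4.5510743

5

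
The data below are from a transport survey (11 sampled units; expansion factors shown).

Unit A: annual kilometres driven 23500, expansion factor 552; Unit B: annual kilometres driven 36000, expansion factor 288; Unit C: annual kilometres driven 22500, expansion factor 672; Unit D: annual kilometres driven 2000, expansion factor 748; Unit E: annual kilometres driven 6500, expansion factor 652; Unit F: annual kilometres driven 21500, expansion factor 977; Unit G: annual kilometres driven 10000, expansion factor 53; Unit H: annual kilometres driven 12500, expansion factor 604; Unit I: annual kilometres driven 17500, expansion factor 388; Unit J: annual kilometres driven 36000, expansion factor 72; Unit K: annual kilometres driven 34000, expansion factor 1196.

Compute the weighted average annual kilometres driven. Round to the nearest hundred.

Weighted sum = 23500×552 + 36000×288 + 22500×672 + 2000×748 + 6500×652 + 21500×977 + 10000×53 + 12500×604 + 17500×388 + 36000×72 + 34000×1196
  = 123325500
Sum of weights = 552 + 288 + 672 + 748 + 652 + 977 + 53 + 604 + 388 + 72 + 1196 = 6202
Weighted mean = 123325500 / 6202 = 19884.795

19900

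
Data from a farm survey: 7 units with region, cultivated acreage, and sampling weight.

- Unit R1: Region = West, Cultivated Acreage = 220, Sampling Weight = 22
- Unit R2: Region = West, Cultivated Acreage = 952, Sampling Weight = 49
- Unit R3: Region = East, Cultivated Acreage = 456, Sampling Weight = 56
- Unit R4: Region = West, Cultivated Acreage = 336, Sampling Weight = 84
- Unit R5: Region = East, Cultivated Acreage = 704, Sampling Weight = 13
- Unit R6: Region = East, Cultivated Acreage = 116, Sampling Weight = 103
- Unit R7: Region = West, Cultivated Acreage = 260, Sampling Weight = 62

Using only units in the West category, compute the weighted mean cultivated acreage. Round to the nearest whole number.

West rows: R1, R2, R4, R7
Weighted sum = 220×22 + 952×49 + 336×84 + 260×62
  = 4840 + 46648 + 28224 + 16120 = 95832
Sum of weights = 22 + 49 + 84 + 62 = 217
Weighted mean = 95832 / 217 = 441.62212

442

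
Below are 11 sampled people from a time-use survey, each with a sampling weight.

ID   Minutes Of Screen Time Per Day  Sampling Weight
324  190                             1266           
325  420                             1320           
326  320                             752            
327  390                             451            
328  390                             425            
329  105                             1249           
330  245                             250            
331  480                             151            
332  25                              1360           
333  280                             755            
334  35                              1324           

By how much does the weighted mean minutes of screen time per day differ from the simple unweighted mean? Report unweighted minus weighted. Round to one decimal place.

53.9

Unweighted sum = 190 + 420 + 320 + 390 + 390 + 105 + 245 + 480 + 25 + 280 + 35 = 2880
Unweighted mean = 2880 / 11 = 261.81818
Weighted sum = 190×1266 + 420×1320 + 320×752 + 390×451 + 390×425 + 105×1249 + 245×250 + 480×151 + 25×1360 + 280×755 + 35×1324
  = 1933835
Sum of weights = 9303
Weighted mean = 1933835 / 9303 = 207.87219
Difference (unweighted minus weighted) = 53.94599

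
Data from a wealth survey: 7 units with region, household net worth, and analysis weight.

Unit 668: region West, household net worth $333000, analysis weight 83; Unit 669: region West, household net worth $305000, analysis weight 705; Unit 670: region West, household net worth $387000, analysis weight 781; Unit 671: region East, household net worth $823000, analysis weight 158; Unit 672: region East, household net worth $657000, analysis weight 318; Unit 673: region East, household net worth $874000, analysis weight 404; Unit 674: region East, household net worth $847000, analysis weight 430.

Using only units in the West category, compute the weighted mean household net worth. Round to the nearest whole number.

West rows: 668, 669, 670
Weighted sum = 333000×83 + 305000×705 + 387000×781
  = 27639000 + 215025000 + 302247000 = 544911000
Sum of weights = 83 + 705 + 781 = 1569
Weighted mean = 544911000 / 1569 = 347298.28

347298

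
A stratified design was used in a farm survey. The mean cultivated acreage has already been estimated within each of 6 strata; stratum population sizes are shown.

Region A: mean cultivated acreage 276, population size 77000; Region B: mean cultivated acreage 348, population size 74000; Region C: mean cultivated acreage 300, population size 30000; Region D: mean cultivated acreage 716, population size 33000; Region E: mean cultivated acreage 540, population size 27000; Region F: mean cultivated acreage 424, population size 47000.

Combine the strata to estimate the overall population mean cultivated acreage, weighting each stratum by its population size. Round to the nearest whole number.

Σ Nₕ·x̄ₕ = 276×77000 + 348×74000 + 300×30000 + 716×33000 + 540×27000 + 424×47000
  = 21252000 + 25752000 + 9000000 + 23628000 + 14580000 + 19928000 = 114140000
Σ Nₕ = 77000 + 74000 + 30000 + 33000 + 27000 + 47000 = 288000
Overall mean = 114140000 / 288000 = 396.31944

396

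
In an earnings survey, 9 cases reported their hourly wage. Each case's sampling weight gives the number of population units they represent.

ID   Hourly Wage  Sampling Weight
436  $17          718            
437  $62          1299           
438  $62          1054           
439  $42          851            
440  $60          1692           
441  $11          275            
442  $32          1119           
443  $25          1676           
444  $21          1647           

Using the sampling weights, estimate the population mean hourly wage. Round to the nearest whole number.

40

Weighted sum = 17×718 + 62×1299 + 62×1054 + 42×851 + 60×1692 + 11×275 + 32×1119 + 25×1676 + 21×1647
  = 12206 + 80538 + 65348 + 35742 + 101520 + 3025 + 35808 + 41900 + 34587 = 410674
Sum of weights = 10331
Weighted mean = 410674 / 10331 = 39.751621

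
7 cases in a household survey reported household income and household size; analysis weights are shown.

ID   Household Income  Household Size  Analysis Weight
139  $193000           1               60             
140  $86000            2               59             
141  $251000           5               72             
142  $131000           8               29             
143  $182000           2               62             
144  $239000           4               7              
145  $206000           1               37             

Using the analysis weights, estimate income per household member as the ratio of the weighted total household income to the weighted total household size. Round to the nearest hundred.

61600

Σ wᵢ·y = 193000×60 + 86000×59 + 251000×72 + 131000×29 + 182000×62 + 239000×7 + 206000×37
  = 59104000
Σ wᵢ·x = 1×60 + 2×59 + 5×72 + 8×29 + 2×62 + 4×7 + 1×37
  = 959
Ratio = 59104000 / 959 = 61630.865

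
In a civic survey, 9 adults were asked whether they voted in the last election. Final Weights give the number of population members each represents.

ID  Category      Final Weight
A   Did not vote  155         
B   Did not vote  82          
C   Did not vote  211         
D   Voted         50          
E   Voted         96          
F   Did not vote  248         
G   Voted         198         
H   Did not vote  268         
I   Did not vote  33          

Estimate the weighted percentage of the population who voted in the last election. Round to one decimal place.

Sum of weights for 'Voted' = 50 + 96 + 198 = 344
Total weight = 155 + 82 + 211 + 50 + 96 + 248 + 198 + 268 + 33 = 1341
Weighted proportion = 344 / 1341 = 0.25652498 → 25.652498%

25.7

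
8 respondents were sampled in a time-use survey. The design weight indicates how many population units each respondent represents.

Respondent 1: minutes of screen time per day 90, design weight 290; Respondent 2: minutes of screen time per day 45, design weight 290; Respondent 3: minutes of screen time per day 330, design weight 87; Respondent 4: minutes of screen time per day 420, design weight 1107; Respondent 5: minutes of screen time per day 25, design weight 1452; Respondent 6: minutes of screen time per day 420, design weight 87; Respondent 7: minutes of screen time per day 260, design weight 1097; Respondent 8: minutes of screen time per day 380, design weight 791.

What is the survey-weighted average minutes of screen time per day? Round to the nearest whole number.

Weighted sum = 90×290 + 45×290 + 330×87 + 420×1107 + 25×1452 + 420×87 + 260×1097 + 380×791
  = 26100 + 13050 + 28710 + 464940 + 36300 + 36540 + 285220 + 300580 = 1191440
Sum of weights = 290 + 290 + 87 + 1107 + 1452 + 87 + 1097 + 791 = 5201
Weighted mean = 1191440 / 5201 = 229.07902

229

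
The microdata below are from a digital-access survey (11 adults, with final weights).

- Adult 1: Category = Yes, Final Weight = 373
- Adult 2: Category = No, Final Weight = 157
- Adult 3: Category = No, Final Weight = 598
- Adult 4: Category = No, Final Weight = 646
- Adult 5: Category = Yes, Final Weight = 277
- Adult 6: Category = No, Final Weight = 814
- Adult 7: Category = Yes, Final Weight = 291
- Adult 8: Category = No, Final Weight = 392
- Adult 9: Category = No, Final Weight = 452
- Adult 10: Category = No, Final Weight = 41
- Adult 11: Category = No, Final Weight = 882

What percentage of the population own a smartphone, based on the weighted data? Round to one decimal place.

19.1

Sum of weights for 'Yes' = 373 + 277 + 291 = 941
Total weight = 4923
Weighted proportion = 941 / 4923 = 0.19114361 → 19.114361%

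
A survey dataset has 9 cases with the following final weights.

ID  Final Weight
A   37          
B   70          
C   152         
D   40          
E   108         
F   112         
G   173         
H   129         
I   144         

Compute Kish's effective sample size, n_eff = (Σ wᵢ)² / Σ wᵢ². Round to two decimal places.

Σ wᵢ = 37 + 70 + 152 + 40 + 108 + 112 + 173 + 129 + 144 = 965
Σ wᵢ² = 1369 + 4900 + 23104 + 1600 + 11664 + 12544 + 29929 + 16641 + 20736 = 122487
n_eff = 965² / 122487 = 931225 / 122487 = 7.6026435

7.60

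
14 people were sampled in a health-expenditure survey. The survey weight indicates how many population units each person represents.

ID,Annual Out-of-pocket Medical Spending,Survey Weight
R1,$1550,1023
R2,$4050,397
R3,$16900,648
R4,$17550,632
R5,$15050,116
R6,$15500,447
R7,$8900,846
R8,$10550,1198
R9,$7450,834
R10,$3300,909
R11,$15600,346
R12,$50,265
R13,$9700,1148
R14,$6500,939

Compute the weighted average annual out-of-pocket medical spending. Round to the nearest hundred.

Weighted sum = 85941850
Sum of weights = 9748
Weighted mean = 85941850 / 9748 = 8816.3572

8800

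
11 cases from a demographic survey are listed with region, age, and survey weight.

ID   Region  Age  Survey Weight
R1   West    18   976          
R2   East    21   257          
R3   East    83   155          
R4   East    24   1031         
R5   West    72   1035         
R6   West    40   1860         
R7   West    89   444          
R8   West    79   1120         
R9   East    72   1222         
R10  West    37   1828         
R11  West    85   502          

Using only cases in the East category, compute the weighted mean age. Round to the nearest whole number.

East rows: R2, R3, R4, R9
Weighted sum = 21×257 + 83×155 + 24×1031 + 72×1222
  = 5397 + 12865 + 24744 + 87984 = 130990
Sum of weights = 2665
Weighted mean = 130990 / 2665 = 49.15197

49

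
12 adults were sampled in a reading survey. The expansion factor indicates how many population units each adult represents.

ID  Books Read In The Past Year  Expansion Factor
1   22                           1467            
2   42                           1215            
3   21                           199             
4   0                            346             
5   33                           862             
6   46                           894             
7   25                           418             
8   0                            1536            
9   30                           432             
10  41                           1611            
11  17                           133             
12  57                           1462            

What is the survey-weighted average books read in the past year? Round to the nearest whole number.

Weighted sum = 22×1467 + 42×1215 + 21×199 + 0×346 + 33×862 + 46×894 + 25×418 + 0×1536 + 30×432 + 41×1611 + 17×133 + 57×1462
  = 332109
Sum of weights = 1467 + 1215 + 199 + 346 + 862 + 894 + 418 + 1536 + 432 + 1611 + 133 + 1462 = 10575
Weighted mean = 332109 / 10575 = 31.405106

31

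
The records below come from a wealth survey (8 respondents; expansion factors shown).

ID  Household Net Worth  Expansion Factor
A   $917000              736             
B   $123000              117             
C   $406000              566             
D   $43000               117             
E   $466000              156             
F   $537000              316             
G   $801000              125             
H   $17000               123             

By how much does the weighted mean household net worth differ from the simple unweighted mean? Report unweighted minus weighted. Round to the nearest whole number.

Unweighted sum = 3310000
Unweighted mean = 3310000 / 8 = 413750
Weighted sum = 917000×736 + 123000×117 + 406000×566 + 43000×117 + 466000×156 + 537000×316 + 801000×125 + 17000×123
  = 674912000 + 14391000 + 229796000 + 5031000 + 72696000 + 169692000 + 100125000 + 2091000 = 1268734000
Sum of weights = 736 + 117 + 566 + 117 + 156 + 316 + 125 + 123 = 2256
Weighted mean = 1268734000 / 2256 = 562382.09
Difference (unweighted minus weighted) = -148632.09

-148632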